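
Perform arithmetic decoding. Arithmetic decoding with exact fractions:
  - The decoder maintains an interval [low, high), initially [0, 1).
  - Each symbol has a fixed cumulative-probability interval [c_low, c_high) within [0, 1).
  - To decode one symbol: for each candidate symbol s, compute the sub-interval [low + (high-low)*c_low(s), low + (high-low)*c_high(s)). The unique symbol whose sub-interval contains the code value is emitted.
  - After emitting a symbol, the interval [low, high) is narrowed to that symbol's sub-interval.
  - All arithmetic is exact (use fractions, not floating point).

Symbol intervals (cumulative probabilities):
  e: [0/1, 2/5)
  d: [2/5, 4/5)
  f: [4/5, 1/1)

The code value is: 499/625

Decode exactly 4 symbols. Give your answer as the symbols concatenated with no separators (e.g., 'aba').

Answer: dfff

Derivation:
Step 1: interval [0/1, 1/1), width = 1/1 - 0/1 = 1/1
  'e': [0/1 + 1/1*0/1, 0/1 + 1/1*2/5) = [0/1, 2/5)
  'd': [0/1 + 1/1*2/5, 0/1 + 1/1*4/5) = [2/5, 4/5) <- contains code 499/625
  'f': [0/1 + 1/1*4/5, 0/1 + 1/1*1/1) = [4/5, 1/1)
  emit 'd', narrow to [2/5, 4/5)
Step 2: interval [2/5, 4/5), width = 4/5 - 2/5 = 2/5
  'e': [2/5 + 2/5*0/1, 2/5 + 2/5*2/5) = [2/5, 14/25)
  'd': [2/5 + 2/5*2/5, 2/5 + 2/5*4/5) = [14/25, 18/25)
  'f': [2/5 + 2/5*4/5, 2/5 + 2/5*1/1) = [18/25, 4/5) <- contains code 499/625
  emit 'f', narrow to [18/25, 4/5)
Step 3: interval [18/25, 4/5), width = 4/5 - 18/25 = 2/25
  'e': [18/25 + 2/25*0/1, 18/25 + 2/25*2/5) = [18/25, 94/125)
  'd': [18/25 + 2/25*2/5, 18/25 + 2/25*4/5) = [94/125, 98/125)
  'f': [18/25 + 2/25*4/5, 18/25 + 2/25*1/1) = [98/125, 4/5) <- contains code 499/625
  emit 'f', narrow to [98/125, 4/5)
Step 4: interval [98/125, 4/5), width = 4/5 - 98/125 = 2/125
  'e': [98/125 + 2/125*0/1, 98/125 + 2/125*2/5) = [98/125, 494/625)
  'd': [98/125 + 2/125*2/5, 98/125 + 2/125*4/5) = [494/625, 498/625)
  'f': [98/125 + 2/125*4/5, 98/125 + 2/125*1/1) = [498/625, 4/5) <- contains code 499/625
  emit 'f', narrow to [498/625, 4/5)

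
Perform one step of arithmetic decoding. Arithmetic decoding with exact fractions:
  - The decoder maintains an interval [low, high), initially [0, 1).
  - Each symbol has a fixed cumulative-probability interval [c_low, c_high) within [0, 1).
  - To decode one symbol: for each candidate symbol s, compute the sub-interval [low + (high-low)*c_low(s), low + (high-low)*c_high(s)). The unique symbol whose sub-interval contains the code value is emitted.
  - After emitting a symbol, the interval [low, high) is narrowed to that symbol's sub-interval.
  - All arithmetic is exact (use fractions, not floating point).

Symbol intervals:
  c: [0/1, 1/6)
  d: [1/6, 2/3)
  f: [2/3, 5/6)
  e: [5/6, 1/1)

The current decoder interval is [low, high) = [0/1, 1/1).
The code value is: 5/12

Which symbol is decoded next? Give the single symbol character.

Interval width = high − low = 1/1 − 0/1 = 1/1
Scaled code = (code − low) / width = (5/12 − 0/1) / 1/1 = 5/12
  c: [0/1, 1/6) 
  d: [1/6, 2/3) ← scaled code falls here ✓
  f: [2/3, 5/6) 
  e: [5/6, 1/1) 

Answer: d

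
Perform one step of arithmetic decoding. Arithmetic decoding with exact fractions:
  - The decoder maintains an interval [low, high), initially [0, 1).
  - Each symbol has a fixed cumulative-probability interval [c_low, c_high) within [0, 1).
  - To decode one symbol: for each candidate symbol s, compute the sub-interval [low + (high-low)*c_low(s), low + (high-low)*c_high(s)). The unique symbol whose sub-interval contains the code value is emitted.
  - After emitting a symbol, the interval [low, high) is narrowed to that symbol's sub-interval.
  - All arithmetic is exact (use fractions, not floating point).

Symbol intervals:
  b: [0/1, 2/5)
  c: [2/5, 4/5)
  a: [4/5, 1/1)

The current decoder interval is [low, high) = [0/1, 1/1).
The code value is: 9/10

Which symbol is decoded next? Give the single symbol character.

Interval width = high − low = 1/1 − 0/1 = 1/1
Scaled code = (code − low) / width = (9/10 − 0/1) / 1/1 = 9/10
  b: [0/1, 2/5) 
  c: [2/5, 4/5) 
  a: [4/5, 1/1) ← scaled code falls here ✓

Answer: a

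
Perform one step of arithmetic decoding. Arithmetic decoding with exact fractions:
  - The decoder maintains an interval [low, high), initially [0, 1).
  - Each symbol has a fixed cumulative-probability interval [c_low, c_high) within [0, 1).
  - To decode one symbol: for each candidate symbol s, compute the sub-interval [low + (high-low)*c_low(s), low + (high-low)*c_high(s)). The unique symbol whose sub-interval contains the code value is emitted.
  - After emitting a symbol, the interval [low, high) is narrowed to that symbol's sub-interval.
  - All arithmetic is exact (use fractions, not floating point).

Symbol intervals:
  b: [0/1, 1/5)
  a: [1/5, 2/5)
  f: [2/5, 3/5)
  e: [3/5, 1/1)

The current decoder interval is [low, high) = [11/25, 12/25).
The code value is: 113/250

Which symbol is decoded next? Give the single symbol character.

Interval width = high − low = 12/25 − 11/25 = 1/25
Scaled code = (code − low) / width = (113/250 − 11/25) / 1/25 = 3/10
  b: [0/1, 1/5) 
  a: [1/5, 2/5) ← scaled code falls here ✓
  f: [2/5, 3/5) 
  e: [3/5, 1/1) 

Answer: a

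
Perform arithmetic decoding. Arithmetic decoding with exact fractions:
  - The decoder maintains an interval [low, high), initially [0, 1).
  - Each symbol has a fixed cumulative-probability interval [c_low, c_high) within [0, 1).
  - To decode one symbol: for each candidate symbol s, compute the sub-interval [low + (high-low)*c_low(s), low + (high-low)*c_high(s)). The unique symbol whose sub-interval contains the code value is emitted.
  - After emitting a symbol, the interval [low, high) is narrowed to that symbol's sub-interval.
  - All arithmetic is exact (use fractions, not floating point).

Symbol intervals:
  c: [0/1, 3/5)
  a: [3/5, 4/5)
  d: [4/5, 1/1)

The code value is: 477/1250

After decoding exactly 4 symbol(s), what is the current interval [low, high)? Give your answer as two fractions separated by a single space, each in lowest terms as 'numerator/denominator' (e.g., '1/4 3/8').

Step 1: interval [0/1, 1/1), width = 1/1 - 0/1 = 1/1
  'c': [0/1 + 1/1*0/1, 0/1 + 1/1*3/5) = [0/1, 3/5) <- contains code 477/1250
  'a': [0/1 + 1/1*3/5, 0/1 + 1/1*4/5) = [3/5, 4/5)
  'd': [0/1 + 1/1*4/5, 0/1 + 1/1*1/1) = [4/5, 1/1)
  emit 'c', narrow to [0/1, 3/5)
Step 2: interval [0/1, 3/5), width = 3/5 - 0/1 = 3/5
  'c': [0/1 + 3/5*0/1, 0/1 + 3/5*3/5) = [0/1, 9/25)
  'a': [0/1 + 3/5*3/5, 0/1 + 3/5*4/5) = [9/25, 12/25) <- contains code 477/1250
  'd': [0/1 + 3/5*4/5, 0/1 + 3/5*1/1) = [12/25, 3/5)
  emit 'a', narrow to [9/25, 12/25)
Step 3: interval [9/25, 12/25), width = 12/25 - 9/25 = 3/25
  'c': [9/25 + 3/25*0/1, 9/25 + 3/25*3/5) = [9/25, 54/125) <- contains code 477/1250
  'a': [9/25 + 3/25*3/5, 9/25 + 3/25*4/5) = [54/125, 57/125)
  'd': [9/25 + 3/25*4/5, 9/25 + 3/25*1/1) = [57/125, 12/25)
  emit 'c', narrow to [9/25, 54/125)
Step 4: interval [9/25, 54/125), width = 54/125 - 9/25 = 9/125
  'c': [9/25 + 9/125*0/1, 9/25 + 9/125*3/5) = [9/25, 252/625) <- contains code 477/1250
  'a': [9/25 + 9/125*3/5, 9/25 + 9/125*4/5) = [252/625, 261/625)
  'd': [9/25 + 9/125*4/5, 9/25 + 9/125*1/1) = [261/625, 54/125)
  emit 'c', narrow to [9/25, 252/625)

Answer: 9/25 252/625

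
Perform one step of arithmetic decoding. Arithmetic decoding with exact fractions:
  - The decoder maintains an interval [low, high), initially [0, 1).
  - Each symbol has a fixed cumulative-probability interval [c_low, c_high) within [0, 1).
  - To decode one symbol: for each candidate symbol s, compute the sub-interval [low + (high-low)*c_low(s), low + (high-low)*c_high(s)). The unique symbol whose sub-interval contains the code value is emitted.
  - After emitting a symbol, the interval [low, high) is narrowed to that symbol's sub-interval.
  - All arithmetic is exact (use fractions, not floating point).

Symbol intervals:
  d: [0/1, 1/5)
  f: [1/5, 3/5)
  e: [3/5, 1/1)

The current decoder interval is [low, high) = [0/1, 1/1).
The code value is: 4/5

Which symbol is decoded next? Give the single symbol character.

Interval width = high − low = 1/1 − 0/1 = 1/1
Scaled code = (code − low) / width = (4/5 − 0/1) / 1/1 = 4/5
  d: [0/1, 1/5) 
  f: [1/5, 3/5) 
  e: [3/5, 1/1) ← scaled code falls here ✓

Answer: e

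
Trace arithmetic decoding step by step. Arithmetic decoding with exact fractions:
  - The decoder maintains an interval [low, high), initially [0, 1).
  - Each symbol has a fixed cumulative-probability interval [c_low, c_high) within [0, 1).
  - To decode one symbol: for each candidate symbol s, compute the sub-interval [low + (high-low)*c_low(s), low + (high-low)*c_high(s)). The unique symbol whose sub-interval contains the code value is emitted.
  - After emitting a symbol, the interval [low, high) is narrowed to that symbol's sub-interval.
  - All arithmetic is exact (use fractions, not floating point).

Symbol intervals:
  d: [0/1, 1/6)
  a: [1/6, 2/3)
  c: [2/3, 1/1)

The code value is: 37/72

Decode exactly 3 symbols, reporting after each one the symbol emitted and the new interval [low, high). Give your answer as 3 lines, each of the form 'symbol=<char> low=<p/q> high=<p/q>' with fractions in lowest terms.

Step 1: interval [0/1, 1/1), width = 1/1 - 0/1 = 1/1
  'd': [0/1 + 1/1*0/1, 0/1 + 1/1*1/6) = [0/1, 1/6)
  'a': [0/1 + 1/1*1/6, 0/1 + 1/1*2/3) = [1/6, 2/3) <- contains code 37/72
  'c': [0/1 + 1/1*2/3, 0/1 + 1/1*1/1) = [2/3, 1/1)
  emit 'a', narrow to [1/6, 2/3)
Step 2: interval [1/6, 2/3), width = 2/3 - 1/6 = 1/2
  'd': [1/6 + 1/2*0/1, 1/6 + 1/2*1/6) = [1/6, 1/4)
  'a': [1/6 + 1/2*1/6, 1/6 + 1/2*2/3) = [1/4, 1/2)
  'c': [1/6 + 1/2*2/3, 1/6 + 1/2*1/1) = [1/2, 2/3) <- contains code 37/72
  emit 'c', narrow to [1/2, 2/3)
Step 3: interval [1/2, 2/3), width = 2/3 - 1/2 = 1/6
  'd': [1/2 + 1/6*0/1, 1/2 + 1/6*1/6) = [1/2, 19/36) <- contains code 37/72
  'a': [1/2 + 1/6*1/6, 1/2 + 1/6*2/3) = [19/36, 11/18)
  'c': [1/2 + 1/6*2/3, 1/2 + 1/6*1/1) = [11/18, 2/3)
  emit 'd', narrow to [1/2, 19/36)

Answer: symbol=a low=1/6 high=2/3
symbol=c low=1/2 high=2/3
symbol=d low=1/2 high=19/36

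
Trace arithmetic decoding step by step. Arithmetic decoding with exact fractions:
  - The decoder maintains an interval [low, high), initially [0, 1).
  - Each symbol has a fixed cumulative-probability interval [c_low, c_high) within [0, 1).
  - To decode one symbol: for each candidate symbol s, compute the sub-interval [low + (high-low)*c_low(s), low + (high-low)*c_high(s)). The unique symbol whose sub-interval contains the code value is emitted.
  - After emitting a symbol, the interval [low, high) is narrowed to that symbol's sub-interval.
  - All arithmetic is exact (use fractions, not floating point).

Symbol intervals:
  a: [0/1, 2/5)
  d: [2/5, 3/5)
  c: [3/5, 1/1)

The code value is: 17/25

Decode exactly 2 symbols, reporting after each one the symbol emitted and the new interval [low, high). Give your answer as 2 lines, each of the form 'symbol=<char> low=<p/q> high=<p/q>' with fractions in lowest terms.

Step 1: interval [0/1, 1/1), width = 1/1 - 0/1 = 1/1
  'a': [0/1 + 1/1*0/1, 0/1 + 1/1*2/5) = [0/1, 2/5)
  'd': [0/1 + 1/1*2/5, 0/1 + 1/1*3/5) = [2/5, 3/5)
  'c': [0/1 + 1/1*3/5, 0/1 + 1/1*1/1) = [3/5, 1/1) <- contains code 17/25
  emit 'c', narrow to [3/5, 1/1)
Step 2: interval [3/5, 1/1), width = 1/1 - 3/5 = 2/5
  'a': [3/5 + 2/5*0/1, 3/5 + 2/5*2/5) = [3/5, 19/25) <- contains code 17/25
  'd': [3/5 + 2/5*2/5, 3/5 + 2/5*3/5) = [19/25, 21/25)
  'c': [3/5 + 2/5*3/5, 3/5 + 2/5*1/1) = [21/25, 1/1)
  emit 'a', narrow to [3/5, 19/25)

Answer: symbol=c low=3/5 high=1/1
symbol=a low=3/5 high=19/25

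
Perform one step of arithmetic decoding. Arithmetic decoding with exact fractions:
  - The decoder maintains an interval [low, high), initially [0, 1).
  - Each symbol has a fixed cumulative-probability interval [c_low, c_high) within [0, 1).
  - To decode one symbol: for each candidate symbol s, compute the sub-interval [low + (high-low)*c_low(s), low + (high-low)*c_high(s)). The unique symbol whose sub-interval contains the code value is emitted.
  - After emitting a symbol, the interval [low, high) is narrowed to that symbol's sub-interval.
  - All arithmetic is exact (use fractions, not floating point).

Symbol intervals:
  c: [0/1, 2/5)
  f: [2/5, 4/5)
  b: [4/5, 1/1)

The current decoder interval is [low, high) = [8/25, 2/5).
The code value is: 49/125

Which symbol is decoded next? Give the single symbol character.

Interval width = high − low = 2/5 − 8/25 = 2/25
Scaled code = (code − low) / width = (49/125 − 8/25) / 2/25 = 9/10
  c: [0/1, 2/5) 
  f: [2/5, 4/5) 
  b: [4/5, 1/1) ← scaled code falls here ✓

Answer: b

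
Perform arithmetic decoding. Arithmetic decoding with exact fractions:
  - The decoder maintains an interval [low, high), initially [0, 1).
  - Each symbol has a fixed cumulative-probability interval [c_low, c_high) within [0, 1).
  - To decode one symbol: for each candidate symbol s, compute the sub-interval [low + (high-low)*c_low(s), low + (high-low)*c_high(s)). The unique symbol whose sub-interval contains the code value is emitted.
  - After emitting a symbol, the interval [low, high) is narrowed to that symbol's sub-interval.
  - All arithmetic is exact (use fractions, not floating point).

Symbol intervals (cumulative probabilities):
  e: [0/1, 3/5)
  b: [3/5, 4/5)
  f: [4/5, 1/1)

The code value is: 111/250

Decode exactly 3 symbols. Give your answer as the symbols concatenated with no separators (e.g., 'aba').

Step 1: interval [0/1, 1/1), width = 1/1 - 0/1 = 1/1
  'e': [0/1 + 1/1*0/1, 0/1 + 1/1*3/5) = [0/1, 3/5) <- contains code 111/250
  'b': [0/1 + 1/1*3/5, 0/1 + 1/1*4/5) = [3/5, 4/5)
  'f': [0/1 + 1/1*4/5, 0/1 + 1/1*1/1) = [4/5, 1/1)
  emit 'e', narrow to [0/1, 3/5)
Step 2: interval [0/1, 3/5), width = 3/5 - 0/1 = 3/5
  'e': [0/1 + 3/5*0/1, 0/1 + 3/5*3/5) = [0/1, 9/25)
  'b': [0/1 + 3/5*3/5, 0/1 + 3/5*4/5) = [9/25, 12/25) <- contains code 111/250
  'f': [0/1 + 3/5*4/5, 0/1 + 3/5*1/1) = [12/25, 3/5)
  emit 'b', narrow to [9/25, 12/25)
Step 3: interval [9/25, 12/25), width = 12/25 - 9/25 = 3/25
  'e': [9/25 + 3/25*0/1, 9/25 + 3/25*3/5) = [9/25, 54/125)
  'b': [9/25 + 3/25*3/5, 9/25 + 3/25*4/5) = [54/125, 57/125) <- contains code 111/250
  'f': [9/25 + 3/25*4/5, 9/25 + 3/25*1/1) = [57/125, 12/25)
  emit 'b', narrow to [54/125, 57/125)

Answer: ebb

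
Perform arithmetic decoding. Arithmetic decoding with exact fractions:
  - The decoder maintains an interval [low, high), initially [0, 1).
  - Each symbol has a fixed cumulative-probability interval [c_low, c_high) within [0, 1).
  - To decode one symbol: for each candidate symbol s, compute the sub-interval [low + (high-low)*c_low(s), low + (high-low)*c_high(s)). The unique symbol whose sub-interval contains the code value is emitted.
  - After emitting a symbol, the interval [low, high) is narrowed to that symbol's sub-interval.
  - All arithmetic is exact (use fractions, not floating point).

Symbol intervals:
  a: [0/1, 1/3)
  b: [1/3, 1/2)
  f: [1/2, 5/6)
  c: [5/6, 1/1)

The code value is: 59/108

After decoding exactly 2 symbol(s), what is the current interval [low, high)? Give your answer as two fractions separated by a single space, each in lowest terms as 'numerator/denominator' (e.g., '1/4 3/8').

Answer: 1/2 11/18

Derivation:
Step 1: interval [0/1, 1/1), width = 1/1 - 0/1 = 1/1
  'a': [0/1 + 1/1*0/1, 0/1 + 1/1*1/3) = [0/1, 1/3)
  'b': [0/1 + 1/1*1/3, 0/1 + 1/1*1/2) = [1/3, 1/2)
  'f': [0/1 + 1/1*1/2, 0/1 + 1/1*5/6) = [1/2, 5/6) <- contains code 59/108
  'c': [0/1 + 1/1*5/6, 0/1 + 1/1*1/1) = [5/6, 1/1)
  emit 'f', narrow to [1/2, 5/6)
Step 2: interval [1/2, 5/6), width = 5/6 - 1/2 = 1/3
  'a': [1/2 + 1/3*0/1, 1/2 + 1/3*1/3) = [1/2, 11/18) <- contains code 59/108
  'b': [1/2 + 1/3*1/3, 1/2 + 1/3*1/2) = [11/18, 2/3)
  'f': [1/2 + 1/3*1/2, 1/2 + 1/3*5/6) = [2/3, 7/9)
  'c': [1/2 + 1/3*5/6, 1/2 + 1/3*1/1) = [7/9, 5/6)
  emit 'a', narrow to [1/2, 11/18)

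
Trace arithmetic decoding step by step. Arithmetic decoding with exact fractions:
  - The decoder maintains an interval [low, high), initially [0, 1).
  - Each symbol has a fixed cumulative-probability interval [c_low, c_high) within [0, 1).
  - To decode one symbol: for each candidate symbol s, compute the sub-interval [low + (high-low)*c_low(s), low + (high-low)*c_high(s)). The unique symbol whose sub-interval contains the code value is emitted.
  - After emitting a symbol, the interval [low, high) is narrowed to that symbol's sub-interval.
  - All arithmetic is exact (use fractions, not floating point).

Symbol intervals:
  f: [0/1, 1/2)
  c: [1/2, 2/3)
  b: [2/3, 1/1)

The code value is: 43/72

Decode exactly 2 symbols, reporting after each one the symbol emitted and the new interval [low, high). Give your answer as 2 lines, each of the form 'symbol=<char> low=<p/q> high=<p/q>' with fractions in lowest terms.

Step 1: interval [0/1, 1/1), width = 1/1 - 0/1 = 1/1
  'f': [0/1 + 1/1*0/1, 0/1 + 1/1*1/2) = [0/1, 1/2)
  'c': [0/1 + 1/1*1/2, 0/1 + 1/1*2/3) = [1/2, 2/3) <- contains code 43/72
  'b': [0/1 + 1/1*2/3, 0/1 + 1/1*1/1) = [2/3, 1/1)
  emit 'c', narrow to [1/2, 2/3)
Step 2: interval [1/2, 2/3), width = 2/3 - 1/2 = 1/6
  'f': [1/2 + 1/6*0/1, 1/2 + 1/6*1/2) = [1/2, 7/12)
  'c': [1/2 + 1/6*1/2, 1/2 + 1/6*2/3) = [7/12, 11/18) <- contains code 43/72
  'b': [1/2 + 1/6*2/3, 1/2 + 1/6*1/1) = [11/18, 2/3)
  emit 'c', narrow to [7/12, 11/18)

Answer: symbol=c low=1/2 high=2/3
symbol=c low=7/12 high=11/18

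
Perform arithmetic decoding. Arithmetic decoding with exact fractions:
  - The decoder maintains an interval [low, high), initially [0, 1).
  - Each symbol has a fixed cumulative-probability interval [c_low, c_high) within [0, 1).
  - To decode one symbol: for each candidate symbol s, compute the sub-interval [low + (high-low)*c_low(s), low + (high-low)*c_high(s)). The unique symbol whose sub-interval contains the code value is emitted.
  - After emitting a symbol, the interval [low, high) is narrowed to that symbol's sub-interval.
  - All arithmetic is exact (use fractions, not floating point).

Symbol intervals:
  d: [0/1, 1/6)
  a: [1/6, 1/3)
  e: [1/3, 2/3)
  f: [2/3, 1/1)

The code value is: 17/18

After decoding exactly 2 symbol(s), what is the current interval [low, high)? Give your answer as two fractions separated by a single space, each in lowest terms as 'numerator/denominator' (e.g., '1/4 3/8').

Step 1: interval [0/1, 1/1), width = 1/1 - 0/1 = 1/1
  'd': [0/1 + 1/1*0/1, 0/1 + 1/1*1/6) = [0/1, 1/6)
  'a': [0/1 + 1/1*1/6, 0/1 + 1/1*1/3) = [1/6, 1/3)
  'e': [0/1 + 1/1*1/3, 0/1 + 1/1*2/3) = [1/3, 2/3)
  'f': [0/1 + 1/1*2/3, 0/1 + 1/1*1/1) = [2/3, 1/1) <- contains code 17/18
  emit 'f', narrow to [2/3, 1/1)
Step 2: interval [2/3, 1/1), width = 1/1 - 2/3 = 1/3
  'd': [2/3 + 1/3*0/1, 2/3 + 1/3*1/6) = [2/3, 13/18)
  'a': [2/3 + 1/3*1/6, 2/3 + 1/3*1/3) = [13/18, 7/9)
  'e': [2/3 + 1/3*1/3, 2/3 + 1/3*2/3) = [7/9, 8/9)
  'f': [2/3 + 1/3*2/3, 2/3 + 1/3*1/1) = [8/9, 1/1) <- contains code 17/18
  emit 'f', narrow to [8/9, 1/1)

Answer: 8/9 1/1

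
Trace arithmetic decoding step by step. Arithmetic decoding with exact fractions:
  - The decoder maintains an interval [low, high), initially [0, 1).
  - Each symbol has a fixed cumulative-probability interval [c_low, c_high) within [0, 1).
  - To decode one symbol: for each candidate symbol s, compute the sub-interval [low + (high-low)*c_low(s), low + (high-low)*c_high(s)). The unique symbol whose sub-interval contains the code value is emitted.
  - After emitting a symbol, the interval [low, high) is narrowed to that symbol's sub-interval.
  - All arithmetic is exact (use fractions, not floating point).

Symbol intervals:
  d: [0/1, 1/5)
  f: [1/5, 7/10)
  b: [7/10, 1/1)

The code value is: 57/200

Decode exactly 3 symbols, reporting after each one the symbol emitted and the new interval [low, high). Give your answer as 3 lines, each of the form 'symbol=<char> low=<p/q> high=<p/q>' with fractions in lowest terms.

Step 1: interval [0/1, 1/1), width = 1/1 - 0/1 = 1/1
  'd': [0/1 + 1/1*0/1, 0/1 + 1/1*1/5) = [0/1, 1/5)
  'f': [0/1 + 1/1*1/5, 0/1 + 1/1*7/10) = [1/5, 7/10) <- contains code 57/200
  'b': [0/1 + 1/1*7/10, 0/1 + 1/1*1/1) = [7/10, 1/1)
  emit 'f', narrow to [1/5, 7/10)
Step 2: interval [1/5, 7/10), width = 7/10 - 1/5 = 1/2
  'd': [1/5 + 1/2*0/1, 1/5 + 1/2*1/5) = [1/5, 3/10) <- contains code 57/200
  'f': [1/5 + 1/2*1/5, 1/5 + 1/2*7/10) = [3/10, 11/20)
  'b': [1/5 + 1/2*7/10, 1/5 + 1/2*1/1) = [11/20, 7/10)
  emit 'd', narrow to [1/5, 3/10)
Step 3: interval [1/5, 3/10), width = 3/10 - 1/5 = 1/10
  'd': [1/5 + 1/10*0/1, 1/5 + 1/10*1/5) = [1/5, 11/50)
  'f': [1/5 + 1/10*1/5, 1/5 + 1/10*7/10) = [11/50, 27/100)
  'b': [1/5 + 1/10*7/10, 1/5 + 1/10*1/1) = [27/100, 3/10) <- contains code 57/200
  emit 'b', narrow to [27/100, 3/10)

Answer: symbol=f low=1/5 high=7/10
symbol=d low=1/5 high=3/10
symbol=b low=27/100 high=3/10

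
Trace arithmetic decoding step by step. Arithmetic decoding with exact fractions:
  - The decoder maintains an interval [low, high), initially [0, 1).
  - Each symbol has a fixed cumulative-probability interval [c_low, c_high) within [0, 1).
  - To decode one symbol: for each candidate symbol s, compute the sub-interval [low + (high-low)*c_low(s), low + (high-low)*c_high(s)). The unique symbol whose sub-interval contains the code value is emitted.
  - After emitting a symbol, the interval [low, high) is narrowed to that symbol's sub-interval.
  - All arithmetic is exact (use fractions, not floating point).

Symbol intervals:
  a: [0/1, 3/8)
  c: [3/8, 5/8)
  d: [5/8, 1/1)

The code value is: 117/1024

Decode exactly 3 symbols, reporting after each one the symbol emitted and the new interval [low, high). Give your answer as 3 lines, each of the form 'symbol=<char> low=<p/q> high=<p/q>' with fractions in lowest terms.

Step 1: interval [0/1, 1/1), width = 1/1 - 0/1 = 1/1
  'a': [0/1 + 1/1*0/1, 0/1 + 1/1*3/8) = [0/1, 3/8) <- contains code 117/1024
  'c': [0/1 + 1/1*3/8, 0/1 + 1/1*5/8) = [3/8, 5/8)
  'd': [0/1 + 1/1*5/8, 0/1 + 1/1*1/1) = [5/8, 1/1)
  emit 'a', narrow to [0/1, 3/8)
Step 2: interval [0/1, 3/8), width = 3/8 - 0/1 = 3/8
  'a': [0/1 + 3/8*0/1, 0/1 + 3/8*3/8) = [0/1, 9/64) <- contains code 117/1024
  'c': [0/1 + 3/8*3/8, 0/1 + 3/8*5/8) = [9/64, 15/64)
  'd': [0/1 + 3/8*5/8, 0/1 + 3/8*1/1) = [15/64, 3/8)
  emit 'a', narrow to [0/1, 9/64)
Step 3: interval [0/1, 9/64), width = 9/64 - 0/1 = 9/64
  'a': [0/1 + 9/64*0/1, 0/1 + 9/64*3/8) = [0/1, 27/512)
  'c': [0/1 + 9/64*3/8, 0/1 + 9/64*5/8) = [27/512, 45/512)
  'd': [0/1 + 9/64*5/8, 0/1 + 9/64*1/1) = [45/512, 9/64) <- contains code 117/1024
  emit 'd', narrow to [45/512, 9/64)

Answer: symbol=a low=0/1 high=3/8
symbol=a low=0/1 high=9/64
symbol=d low=45/512 high=9/64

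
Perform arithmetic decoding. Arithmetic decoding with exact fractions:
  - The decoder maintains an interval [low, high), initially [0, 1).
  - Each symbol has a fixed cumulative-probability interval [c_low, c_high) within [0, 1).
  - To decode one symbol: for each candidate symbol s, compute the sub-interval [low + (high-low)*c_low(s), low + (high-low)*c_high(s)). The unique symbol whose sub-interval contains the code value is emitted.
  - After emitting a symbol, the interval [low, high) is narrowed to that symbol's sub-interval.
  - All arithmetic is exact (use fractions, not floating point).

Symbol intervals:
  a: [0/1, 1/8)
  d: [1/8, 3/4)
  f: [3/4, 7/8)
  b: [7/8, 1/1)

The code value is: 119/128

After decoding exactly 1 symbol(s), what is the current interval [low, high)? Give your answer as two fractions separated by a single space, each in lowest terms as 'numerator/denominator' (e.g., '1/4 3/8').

Step 1: interval [0/1, 1/1), width = 1/1 - 0/1 = 1/1
  'a': [0/1 + 1/1*0/1, 0/1 + 1/1*1/8) = [0/1, 1/8)
  'd': [0/1 + 1/1*1/8, 0/1 + 1/1*3/4) = [1/8, 3/4)
  'f': [0/1 + 1/1*3/4, 0/1 + 1/1*7/8) = [3/4, 7/8)
  'b': [0/1 + 1/1*7/8, 0/1 + 1/1*1/1) = [7/8, 1/1) <- contains code 119/128
  emit 'b', narrow to [7/8, 1/1)

Answer: 7/8 1/1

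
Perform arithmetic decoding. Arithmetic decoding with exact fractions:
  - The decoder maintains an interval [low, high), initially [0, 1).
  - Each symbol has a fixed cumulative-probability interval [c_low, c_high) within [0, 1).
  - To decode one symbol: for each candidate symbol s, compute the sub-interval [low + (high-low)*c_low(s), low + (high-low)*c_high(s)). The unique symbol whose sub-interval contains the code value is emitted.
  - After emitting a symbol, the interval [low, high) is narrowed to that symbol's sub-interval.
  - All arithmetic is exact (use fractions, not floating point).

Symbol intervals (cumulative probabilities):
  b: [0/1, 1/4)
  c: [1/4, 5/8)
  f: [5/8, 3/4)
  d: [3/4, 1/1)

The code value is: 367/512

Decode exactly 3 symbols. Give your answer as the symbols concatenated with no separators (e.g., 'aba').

Step 1: interval [0/1, 1/1), width = 1/1 - 0/1 = 1/1
  'b': [0/1 + 1/1*0/1, 0/1 + 1/1*1/4) = [0/1, 1/4)
  'c': [0/1 + 1/1*1/4, 0/1 + 1/1*5/8) = [1/4, 5/8)
  'f': [0/1 + 1/1*5/8, 0/1 + 1/1*3/4) = [5/8, 3/4) <- contains code 367/512
  'd': [0/1 + 1/1*3/4, 0/1 + 1/1*1/1) = [3/4, 1/1)
  emit 'f', narrow to [5/8, 3/4)
Step 2: interval [5/8, 3/4), width = 3/4 - 5/8 = 1/8
  'b': [5/8 + 1/8*0/1, 5/8 + 1/8*1/4) = [5/8, 21/32)
  'c': [5/8 + 1/8*1/4, 5/8 + 1/8*5/8) = [21/32, 45/64)
  'f': [5/8 + 1/8*5/8, 5/8 + 1/8*3/4) = [45/64, 23/32) <- contains code 367/512
  'd': [5/8 + 1/8*3/4, 5/8 + 1/8*1/1) = [23/32, 3/4)
  emit 'f', narrow to [45/64, 23/32)
Step 3: interval [45/64, 23/32), width = 23/32 - 45/64 = 1/64
  'b': [45/64 + 1/64*0/1, 45/64 + 1/64*1/4) = [45/64, 181/256)
  'c': [45/64 + 1/64*1/4, 45/64 + 1/64*5/8) = [181/256, 365/512)
  'f': [45/64 + 1/64*5/8, 45/64 + 1/64*3/4) = [365/512, 183/256)
  'd': [45/64 + 1/64*3/4, 45/64 + 1/64*1/1) = [183/256, 23/32) <- contains code 367/512
  emit 'd', narrow to [183/256, 23/32)

Answer: ffd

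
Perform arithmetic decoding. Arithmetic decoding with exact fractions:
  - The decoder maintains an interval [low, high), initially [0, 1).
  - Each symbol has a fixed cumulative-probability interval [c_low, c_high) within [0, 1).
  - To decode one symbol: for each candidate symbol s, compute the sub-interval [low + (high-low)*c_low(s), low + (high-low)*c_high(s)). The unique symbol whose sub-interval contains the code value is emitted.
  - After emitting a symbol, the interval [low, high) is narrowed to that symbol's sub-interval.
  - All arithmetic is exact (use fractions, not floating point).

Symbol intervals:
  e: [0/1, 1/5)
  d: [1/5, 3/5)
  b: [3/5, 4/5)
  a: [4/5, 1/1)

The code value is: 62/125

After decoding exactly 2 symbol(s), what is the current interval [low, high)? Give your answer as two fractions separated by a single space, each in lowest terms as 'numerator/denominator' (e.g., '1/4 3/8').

Answer: 11/25 13/25

Derivation:
Step 1: interval [0/1, 1/1), width = 1/1 - 0/1 = 1/1
  'e': [0/1 + 1/1*0/1, 0/1 + 1/1*1/5) = [0/1, 1/5)
  'd': [0/1 + 1/1*1/5, 0/1 + 1/1*3/5) = [1/5, 3/5) <- contains code 62/125
  'b': [0/1 + 1/1*3/5, 0/1 + 1/1*4/5) = [3/5, 4/5)
  'a': [0/1 + 1/1*4/5, 0/1 + 1/1*1/1) = [4/5, 1/1)
  emit 'd', narrow to [1/5, 3/5)
Step 2: interval [1/5, 3/5), width = 3/5 - 1/5 = 2/5
  'e': [1/5 + 2/5*0/1, 1/5 + 2/5*1/5) = [1/5, 7/25)
  'd': [1/5 + 2/5*1/5, 1/5 + 2/5*3/5) = [7/25, 11/25)
  'b': [1/5 + 2/5*3/5, 1/5 + 2/5*4/5) = [11/25, 13/25) <- contains code 62/125
  'a': [1/5 + 2/5*4/5, 1/5 + 2/5*1/1) = [13/25, 3/5)
  emit 'b', narrow to [11/25, 13/25)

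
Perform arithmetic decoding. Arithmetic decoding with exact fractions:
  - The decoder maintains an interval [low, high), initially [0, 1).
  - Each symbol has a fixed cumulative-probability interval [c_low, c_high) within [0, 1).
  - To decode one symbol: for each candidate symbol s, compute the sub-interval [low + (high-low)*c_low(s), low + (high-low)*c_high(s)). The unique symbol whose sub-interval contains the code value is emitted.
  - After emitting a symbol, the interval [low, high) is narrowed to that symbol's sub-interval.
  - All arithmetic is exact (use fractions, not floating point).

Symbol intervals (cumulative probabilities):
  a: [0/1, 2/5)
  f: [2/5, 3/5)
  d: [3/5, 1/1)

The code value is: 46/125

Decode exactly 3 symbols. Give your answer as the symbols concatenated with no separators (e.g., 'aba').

Answer: add

Derivation:
Step 1: interval [0/1, 1/1), width = 1/1 - 0/1 = 1/1
  'a': [0/1 + 1/1*0/1, 0/1 + 1/1*2/5) = [0/1, 2/5) <- contains code 46/125
  'f': [0/1 + 1/1*2/5, 0/1 + 1/1*3/5) = [2/5, 3/5)
  'd': [0/1 + 1/1*3/5, 0/1 + 1/1*1/1) = [3/5, 1/1)
  emit 'a', narrow to [0/1, 2/5)
Step 2: interval [0/1, 2/5), width = 2/5 - 0/1 = 2/5
  'a': [0/1 + 2/5*0/1, 0/1 + 2/5*2/5) = [0/1, 4/25)
  'f': [0/1 + 2/5*2/5, 0/1 + 2/5*3/5) = [4/25, 6/25)
  'd': [0/1 + 2/5*3/5, 0/1 + 2/5*1/1) = [6/25, 2/5) <- contains code 46/125
  emit 'd', narrow to [6/25, 2/5)
Step 3: interval [6/25, 2/5), width = 2/5 - 6/25 = 4/25
  'a': [6/25 + 4/25*0/1, 6/25 + 4/25*2/5) = [6/25, 38/125)
  'f': [6/25 + 4/25*2/5, 6/25 + 4/25*3/5) = [38/125, 42/125)
  'd': [6/25 + 4/25*3/5, 6/25 + 4/25*1/1) = [42/125, 2/5) <- contains code 46/125
  emit 'd', narrow to [42/125, 2/5)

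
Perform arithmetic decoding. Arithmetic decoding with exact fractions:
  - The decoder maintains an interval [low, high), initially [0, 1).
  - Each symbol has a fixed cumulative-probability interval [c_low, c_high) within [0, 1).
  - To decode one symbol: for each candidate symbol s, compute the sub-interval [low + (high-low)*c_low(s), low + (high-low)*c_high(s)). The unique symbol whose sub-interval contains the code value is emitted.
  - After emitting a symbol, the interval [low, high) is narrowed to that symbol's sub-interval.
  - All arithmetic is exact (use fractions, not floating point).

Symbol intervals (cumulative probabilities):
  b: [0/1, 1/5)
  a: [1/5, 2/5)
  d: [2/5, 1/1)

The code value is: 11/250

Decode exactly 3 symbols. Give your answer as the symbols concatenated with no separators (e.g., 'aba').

Answer: bab

Derivation:
Step 1: interval [0/1, 1/1), width = 1/1 - 0/1 = 1/1
  'b': [0/1 + 1/1*0/1, 0/1 + 1/1*1/5) = [0/1, 1/5) <- contains code 11/250
  'a': [0/1 + 1/1*1/5, 0/1 + 1/1*2/5) = [1/5, 2/5)
  'd': [0/1 + 1/1*2/5, 0/1 + 1/1*1/1) = [2/5, 1/1)
  emit 'b', narrow to [0/1, 1/5)
Step 2: interval [0/1, 1/5), width = 1/5 - 0/1 = 1/5
  'b': [0/1 + 1/5*0/1, 0/1 + 1/5*1/5) = [0/1, 1/25)
  'a': [0/1 + 1/5*1/5, 0/1 + 1/5*2/5) = [1/25, 2/25) <- contains code 11/250
  'd': [0/1 + 1/5*2/5, 0/1 + 1/5*1/1) = [2/25, 1/5)
  emit 'a', narrow to [1/25, 2/25)
Step 3: interval [1/25, 2/25), width = 2/25 - 1/25 = 1/25
  'b': [1/25 + 1/25*0/1, 1/25 + 1/25*1/5) = [1/25, 6/125) <- contains code 11/250
  'a': [1/25 + 1/25*1/5, 1/25 + 1/25*2/5) = [6/125, 7/125)
  'd': [1/25 + 1/25*2/5, 1/25 + 1/25*1/1) = [7/125, 2/25)
  emit 'b', narrow to [1/25, 6/125)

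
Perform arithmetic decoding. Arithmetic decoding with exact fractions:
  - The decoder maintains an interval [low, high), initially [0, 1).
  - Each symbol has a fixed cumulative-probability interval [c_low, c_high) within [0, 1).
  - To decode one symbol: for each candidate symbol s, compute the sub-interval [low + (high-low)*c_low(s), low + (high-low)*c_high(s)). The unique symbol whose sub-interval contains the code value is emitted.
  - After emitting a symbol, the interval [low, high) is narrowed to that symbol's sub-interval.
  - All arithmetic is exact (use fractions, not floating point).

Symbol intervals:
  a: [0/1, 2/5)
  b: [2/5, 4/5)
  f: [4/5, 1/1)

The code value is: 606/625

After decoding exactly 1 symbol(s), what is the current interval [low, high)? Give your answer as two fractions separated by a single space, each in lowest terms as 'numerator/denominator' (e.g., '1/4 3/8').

Step 1: interval [0/1, 1/1), width = 1/1 - 0/1 = 1/1
  'a': [0/1 + 1/1*0/1, 0/1 + 1/1*2/5) = [0/1, 2/5)
  'b': [0/1 + 1/1*2/5, 0/1 + 1/1*4/5) = [2/5, 4/5)
  'f': [0/1 + 1/1*4/5, 0/1 + 1/1*1/1) = [4/5, 1/1) <- contains code 606/625
  emit 'f', narrow to [4/5, 1/1)

Answer: 4/5 1/1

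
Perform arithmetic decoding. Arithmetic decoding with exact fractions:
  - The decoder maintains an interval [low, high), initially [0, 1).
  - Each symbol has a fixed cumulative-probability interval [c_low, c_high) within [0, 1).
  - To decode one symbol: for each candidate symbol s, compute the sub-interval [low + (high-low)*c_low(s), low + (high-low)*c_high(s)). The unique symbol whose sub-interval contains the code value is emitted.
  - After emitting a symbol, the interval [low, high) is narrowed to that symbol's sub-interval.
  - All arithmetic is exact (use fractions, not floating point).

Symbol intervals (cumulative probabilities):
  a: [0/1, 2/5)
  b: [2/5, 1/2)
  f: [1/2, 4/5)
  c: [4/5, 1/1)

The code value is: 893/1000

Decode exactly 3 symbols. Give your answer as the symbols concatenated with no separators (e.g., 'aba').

Answer: cbf

Derivation:
Step 1: interval [0/1, 1/1), width = 1/1 - 0/1 = 1/1
  'a': [0/1 + 1/1*0/1, 0/1 + 1/1*2/5) = [0/1, 2/5)
  'b': [0/1 + 1/1*2/5, 0/1 + 1/1*1/2) = [2/5, 1/2)
  'f': [0/1 + 1/1*1/2, 0/1 + 1/1*4/5) = [1/2, 4/5)
  'c': [0/1 + 1/1*4/5, 0/1 + 1/1*1/1) = [4/5, 1/1) <- contains code 893/1000
  emit 'c', narrow to [4/5, 1/1)
Step 2: interval [4/5, 1/1), width = 1/1 - 4/5 = 1/5
  'a': [4/5 + 1/5*0/1, 4/5 + 1/5*2/5) = [4/5, 22/25)
  'b': [4/5 + 1/5*2/5, 4/5 + 1/5*1/2) = [22/25, 9/10) <- contains code 893/1000
  'f': [4/5 + 1/5*1/2, 4/5 + 1/5*4/5) = [9/10, 24/25)
  'c': [4/5 + 1/5*4/5, 4/5 + 1/5*1/1) = [24/25, 1/1)
  emit 'b', narrow to [22/25, 9/10)
Step 3: interval [22/25, 9/10), width = 9/10 - 22/25 = 1/50
  'a': [22/25 + 1/50*0/1, 22/25 + 1/50*2/5) = [22/25, 111/125)
  'b': [22/25 + 1/50*2/5, 22/25 + 1/50*1/2) = [111/125, 89/100)
  'f': [22/25 + 1/50*1/2, 22/25 + 1/50*4/5) = [89/100, 112/125) <- contains code 893/1000
  'c': [22/25 + 1/50*4/5, 22/25 + 1/50*1/1) = [112/125, 9/10)
  emit 'f', narrow to [89/100, 112/125)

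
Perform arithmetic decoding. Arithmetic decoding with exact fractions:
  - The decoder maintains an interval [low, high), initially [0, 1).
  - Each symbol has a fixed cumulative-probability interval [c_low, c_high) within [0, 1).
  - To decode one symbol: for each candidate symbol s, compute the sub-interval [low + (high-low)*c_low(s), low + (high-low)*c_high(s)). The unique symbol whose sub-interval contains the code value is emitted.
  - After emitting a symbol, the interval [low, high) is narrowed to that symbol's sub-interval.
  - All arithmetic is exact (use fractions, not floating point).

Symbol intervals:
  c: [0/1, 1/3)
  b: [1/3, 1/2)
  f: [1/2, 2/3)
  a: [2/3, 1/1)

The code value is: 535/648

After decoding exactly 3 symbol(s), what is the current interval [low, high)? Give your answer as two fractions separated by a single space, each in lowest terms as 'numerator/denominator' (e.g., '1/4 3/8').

Step 1: interval [0/1, 1/1), width = 1/1 - 0/1 = 1/1
  'c': [0/1 + 1/1*0/1, 0/1 + 1/1*1/3) = [0/1, 1/3)
  'b': [0/1 + 1/1*1/3, 0/1 + 1/1*1/2) = [1/3, 1/2)
  'f': [0/1 + 1/1*1/2, 0/1 + 1/1*2/3) = [1/2, 2/3)
  'a': [0/1 + 1/1*2/3, 0/1 + 1/1*1/1) = [2/3, 1/1) <- contains code 535/648
  emit 'a', narrow to [2/3, 1/1)
Step 2: interval [2/3, 1/1), width = 1/1 - 2/3 = 1/3
  'c': [2/3 + 1/3*0/1, 2/3 + 1/3*1/3) = [2/3, 7/9)
  'b': [2/3 + 1/3*1/3, 2/3 + 1/3*1/2) = [7/9, 5/6) <- contains code 535/648
  'f': [2/3 + 1/3*1/2, 2/3 + 1/3*2/3) = [5/6, 8/9)
  'a': [2/3 + 1/3*2/3, 2/3 + 1/3*1/1) = [8/9, 1/1)
  emit 'b', narrow to [7/9, 5/6)
Step 3: interval [7/9, 5/6), width = 5/6 - 7/9 = 1/18
  'c': [7/9 + 1/18*0/1, 7/9 + 1/18*1/3) = [7/9, 43/54)
  'b': [7/9 + 1/18*1/3, 7/9 + 1/18*1/2) = [43/54, 29/36)
  'f': [7/9 + 1/18*1/2, 7/9 + 1/18*2/3) = [29/36, 22/27)
  'a': [7/9 + 1/18*2/3, 7/9 + 1/18*1/1) = [22/27, 5/6) <- contains code 535/648
  emit 'a', narrow to [22/27, 5/6)

Answer: 22/27 5/6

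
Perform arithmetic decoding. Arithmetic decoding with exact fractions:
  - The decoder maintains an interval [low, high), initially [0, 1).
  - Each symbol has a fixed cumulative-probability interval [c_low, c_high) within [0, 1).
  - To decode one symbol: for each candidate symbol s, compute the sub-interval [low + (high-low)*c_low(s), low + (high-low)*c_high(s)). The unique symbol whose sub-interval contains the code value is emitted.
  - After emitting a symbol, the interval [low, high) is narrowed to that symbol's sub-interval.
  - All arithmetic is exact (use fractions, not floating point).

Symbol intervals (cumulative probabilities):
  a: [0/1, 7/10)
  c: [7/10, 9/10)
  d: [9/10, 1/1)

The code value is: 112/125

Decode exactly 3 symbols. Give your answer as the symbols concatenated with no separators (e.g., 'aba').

Step 1: interval [0/1, 1/1), width = 1/1 - 0/1 = 1/1
  'a': [0/1 + 1/1*0/1, 0/1 + 1/1*7/10) = [0/1, 7/10)
  'c': [0/1 + 1/1*7/10, 0/1 + 1/1*9/10) = [7/10, 9/10) <- contains code 112/125
  'd': [0/1 + 1/1*9/10, 0/1 + 1/1*1/1) = [9/10, 1/1)
  emit 'c', narrow to [7/10, 9/10)
Step 2: interval [7/10, 9/10), width = 9/10 - 7/10 = 1/5
  'a': [7/10 + 1/5*0/1, 7/10 + 1/5*7/10) = [7/10, 21/25)
  'c': [7/10 + 1/5*7/10, 7/10 + 1/5*9/10) = [21/25, 22/25)
  'd': [7/10 + 1/5*9/10, 7/10 + 1/5*1/1) = [22/25, 9/10) <- contains code 112/125
  emit 'd', narrow to [22/25, 9/10)
Step 3: interval [22/25, 9/10), width = 9/10 - 22/25 = 1/50
  'a': [22/25 + 1/50*0/1, 22/25 + 1/50*7/10) = [22/25, 447/500)
  'c': [22/25 + 1/50*7/10, 22/25 + 1/50*9/10) = [447/500, 449/500) <- contains code 112/125
  'd': [22/25 + 1/50*9/10, 22/25 + 1/50*1/1) = [449/500, 9/10)
  emit 'c', narrow to [447/500, 449/500)

Answer: cdc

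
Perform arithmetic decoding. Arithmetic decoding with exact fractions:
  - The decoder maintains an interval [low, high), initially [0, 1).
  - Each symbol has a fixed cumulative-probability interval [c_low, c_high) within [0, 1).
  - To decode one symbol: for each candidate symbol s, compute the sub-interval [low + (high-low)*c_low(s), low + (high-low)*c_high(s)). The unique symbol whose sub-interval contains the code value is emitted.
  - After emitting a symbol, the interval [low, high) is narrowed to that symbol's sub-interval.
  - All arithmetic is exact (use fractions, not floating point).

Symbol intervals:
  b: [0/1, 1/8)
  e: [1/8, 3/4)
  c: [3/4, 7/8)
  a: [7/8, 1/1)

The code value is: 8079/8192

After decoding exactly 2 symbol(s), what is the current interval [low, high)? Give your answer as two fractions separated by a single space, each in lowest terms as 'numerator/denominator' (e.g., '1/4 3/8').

Step 1: interval [0/1, 1/1), width = 1/1 - 0/1 = 1/1
  'b': [0/1 + 1/1*0/1, 0/1 + 1/1*1/8) = [0/1, 1/8)
  'e': [0/1 + 1/1*1/8, 0/1 + 1/1*3/4) = [1/8, 3/4)
  'c': [0/1 + 1/1*3/4, 0/1 + 1/1*7/8) = [3/4, 7/8)
  'a': [0/1 + 1/1*7/8, 0/1 + 1/1*1/1) = [7/8, 1/1) <- contains code 8079/8192
  emit 'a', narrow to [7/8, 1/1)
Step 2: interval [7/8, 1/1), width = 1/1 - 7/8 = 1/8
  'b': [7/8 + 1/8*0/1, 7/8 + 1/8*1/8) = [7/8, 57/64)
  'e': [7/8 + 1/8*1/8, 7/8 + 1/8*3/4) = [57/64, 31/32)
  'c': [7/8 + 1/8*3/4, 7/8 + 1/8*7/8) = [31/32, 63/64)
  'a': [7/8 + 1/8*7/8, 7/8 + 1/8*1/1) = [63/64, 1/1) <- contains code 8079/8192
  emit 'a', narrow to [63/64, 1/1)

Answer: 63/64 1/1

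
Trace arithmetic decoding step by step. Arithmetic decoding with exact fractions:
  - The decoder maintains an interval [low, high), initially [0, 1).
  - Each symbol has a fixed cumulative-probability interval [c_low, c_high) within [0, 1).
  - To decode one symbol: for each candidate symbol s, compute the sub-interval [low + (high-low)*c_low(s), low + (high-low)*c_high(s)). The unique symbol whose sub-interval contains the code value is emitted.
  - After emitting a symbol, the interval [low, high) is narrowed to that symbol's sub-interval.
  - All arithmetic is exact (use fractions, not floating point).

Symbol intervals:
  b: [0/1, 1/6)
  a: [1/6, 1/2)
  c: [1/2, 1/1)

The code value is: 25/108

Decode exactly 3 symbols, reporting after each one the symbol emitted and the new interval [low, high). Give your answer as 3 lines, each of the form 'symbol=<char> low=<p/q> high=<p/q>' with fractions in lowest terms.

Answer: symbol=a low=1/6 high=1/2
symbol=a low=2/9 high=1/3
symbol=b low=2/9 high=13/54

Derivation:
Step 1: interval [0/1, 1/1), width = 1/1 - 0/1 = 1/1
  'b': [0/1 + 1/1*0/1, 0/1 + 1/1*1/6) = [0/1, 1/6)
  'a': [0/1 + 1/1*1/6, 0/1 + 1/1*1/2) = [1/6, 1/2) <- contains code 25/108
  'c': [0/1 + 1/1*1/2, 0/1 + 1/1*1/1) = [1/2, 1/1)
  emit 'a', narrow to [1/6, 1/2)
Step 2: interval [1/6, 1/2), width = 1/2 - 1/6 = 1/3
  'b': [1/6 + 1/3*0/1, 1/6 + 1/3*1/6) = [1/6, 2/9)
  'a': [1/6 + 1/3*1/6, 1/6 + 1/3*1/2) = [2/9, 1/3) <- contains code 25/108
  'c': [1/6 + 1/3*1/2, 1/6 + 1/3*1/1) = [1/3, 1/2)
  emit 'a', narrow to [2/9, 1/3)
Step 3: interval [2/9, 1/3), width = 1/3 - 2/9 = 1/9
  'b': [2/9 + 1/9*0/1, 2/9 + 1/9*1/6) = [2/9, 13/54) <- contains code 25/108
  'a': [2/9 + 1/9*1/6, 2/9 + 1/9*1/2) = [13/54, 5/18)
  'c': [2/9 + 1/9*1/2, 2/9 + 1/9*1/1) = [5/18, 1/3)
  emit 'b', narrow to [2/9, 13/54)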